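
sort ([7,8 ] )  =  [7,8 ] 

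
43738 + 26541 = 70279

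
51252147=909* 56383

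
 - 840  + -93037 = - 93877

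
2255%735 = 50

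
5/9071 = 5/9071 = 0.00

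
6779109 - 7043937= -264828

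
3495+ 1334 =4829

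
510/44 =255/22 = 11.59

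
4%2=0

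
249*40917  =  10188333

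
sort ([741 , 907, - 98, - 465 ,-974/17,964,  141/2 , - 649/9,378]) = [-465,-98,-649/9, - 974/17, 141/2 , 378,741,907, 964]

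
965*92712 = 89467080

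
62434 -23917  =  38517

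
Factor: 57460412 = 2^2*3673^1*3911^1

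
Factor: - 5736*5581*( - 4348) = 2^5 *3^1*239^1 * 1087^1*5581^1= 139190854368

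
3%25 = 3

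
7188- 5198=1990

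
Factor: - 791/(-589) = 7^1*19^ ( - 1)  *  31^( - 1)*113^1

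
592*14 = 8288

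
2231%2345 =2231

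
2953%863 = 364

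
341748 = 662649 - 320901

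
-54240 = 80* (-678)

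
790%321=148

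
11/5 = 2 + 1/5 = 2.20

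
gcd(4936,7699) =1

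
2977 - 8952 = -5975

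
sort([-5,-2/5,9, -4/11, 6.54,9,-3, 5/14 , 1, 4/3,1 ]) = [-5,- 3, - 2/5, - 4/11,  5/14, 1 , 1,4/3,6.54 , 9, 9] 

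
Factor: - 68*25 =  - 2^2 * 5^2*17^1 = - 1700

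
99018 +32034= 131052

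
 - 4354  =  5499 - 9853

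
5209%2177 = 855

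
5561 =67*83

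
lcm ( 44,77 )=308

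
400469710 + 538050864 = 938520574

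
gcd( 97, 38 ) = 1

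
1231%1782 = 1231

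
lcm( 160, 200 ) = 800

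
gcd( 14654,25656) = 2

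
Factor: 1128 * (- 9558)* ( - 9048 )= 97550324352= 2^7 *3^6 * 13^1*29^1 * 47^1 * 59^1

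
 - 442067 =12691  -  454758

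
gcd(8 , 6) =2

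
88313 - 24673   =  63640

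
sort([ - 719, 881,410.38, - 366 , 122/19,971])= [-719, - 366,122/19,410.38,  881,971] 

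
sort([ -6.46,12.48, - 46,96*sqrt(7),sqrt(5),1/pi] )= [ - 46, - 6.46, 1/pi,sqrt( 5 ),12.48,96*sqrt(7) ]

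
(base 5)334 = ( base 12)7a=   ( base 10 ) 94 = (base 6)234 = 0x5e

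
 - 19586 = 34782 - 54368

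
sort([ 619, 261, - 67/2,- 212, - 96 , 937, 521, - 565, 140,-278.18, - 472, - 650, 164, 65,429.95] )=[ - 650, - 565, - 472, - 278.18, - 212, - 96, - 67/2, 65,140, 164, 261,429.95, 521,619, 937] 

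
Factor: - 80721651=-3^1*23^1 *1169879^1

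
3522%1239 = 1044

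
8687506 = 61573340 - 52885834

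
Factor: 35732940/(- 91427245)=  - 2^2*3^1 * 7^ ( - 1 )*13^( - 1)*43^( - 1)*4673^( - 1 )*595549^1 = - 7146588/18285449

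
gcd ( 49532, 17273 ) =1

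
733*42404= 31082132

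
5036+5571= 10607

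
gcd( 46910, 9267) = 1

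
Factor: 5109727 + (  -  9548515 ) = - 4438788 =- 2^2*3^1*107^1*3457^1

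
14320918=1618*8851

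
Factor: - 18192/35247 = -2^4*31^( - 1) = - 16/31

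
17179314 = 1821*9434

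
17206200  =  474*36300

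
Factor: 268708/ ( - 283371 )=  -788/831= - 2^2*3^( - 1 )*197^1*277^( - 1) 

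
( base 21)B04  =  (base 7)20104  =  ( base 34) 46r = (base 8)11367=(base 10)4855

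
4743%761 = 177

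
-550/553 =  - 550/553 = - 0.99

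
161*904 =145544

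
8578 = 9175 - 597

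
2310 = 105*22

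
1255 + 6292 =7547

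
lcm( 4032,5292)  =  84672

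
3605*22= 79310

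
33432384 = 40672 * 822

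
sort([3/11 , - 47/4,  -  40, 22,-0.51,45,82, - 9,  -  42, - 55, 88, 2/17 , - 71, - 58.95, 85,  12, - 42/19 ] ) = [ - 71, - 58.95, - 55, - 42, - 40,- 47/4,-9, - 42/19, - 0.51 , 2/17,3/11,12, 22,  45,82,85, 88 ] 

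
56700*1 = 56700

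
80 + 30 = 110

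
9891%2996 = 903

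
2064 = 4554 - 2490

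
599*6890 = 4127110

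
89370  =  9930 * 9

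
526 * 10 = 5260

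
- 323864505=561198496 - 885063001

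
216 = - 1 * ( - 216 )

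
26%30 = 26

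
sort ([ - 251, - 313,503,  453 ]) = [-313,-251,453, 503]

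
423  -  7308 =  - 6885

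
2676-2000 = 676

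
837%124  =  93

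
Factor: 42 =2^1*3^1*7^1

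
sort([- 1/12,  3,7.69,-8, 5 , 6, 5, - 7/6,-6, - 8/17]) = [ - 8, - 6, - 7/6, - 8/17, - 1/12  ,  3,5,  5,6, 7.69 ] 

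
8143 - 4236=3907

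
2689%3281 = 2689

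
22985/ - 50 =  - 4597/10 = - 459.70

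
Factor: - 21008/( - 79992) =26/99 =2^1*3^ ( - 2)*11^( -1)*13^1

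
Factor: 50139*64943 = 3256177077=3^4*101^1*619^1 * 643^1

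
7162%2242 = 436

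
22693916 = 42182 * 538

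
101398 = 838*121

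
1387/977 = 1 + 410/977 = 1.42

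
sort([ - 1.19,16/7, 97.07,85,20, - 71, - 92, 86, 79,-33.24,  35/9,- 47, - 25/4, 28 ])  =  [-92,-71, - 47,- 33.24,-25/4,-1.19,16/7,35/9, 20,28,79,85, 86 , 97.07] 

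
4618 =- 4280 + 8898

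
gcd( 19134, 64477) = 1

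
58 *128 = 7424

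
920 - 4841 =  - 3921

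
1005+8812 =9817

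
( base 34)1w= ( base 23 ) 2k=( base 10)66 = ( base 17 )3F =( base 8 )102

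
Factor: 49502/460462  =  53/493 = 17^( - 1)*29^(-1) * 53^1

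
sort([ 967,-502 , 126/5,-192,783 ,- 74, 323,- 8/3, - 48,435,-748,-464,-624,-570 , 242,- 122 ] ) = [  -  748,  -  624,  -  570, - 502 ,-464 , - 192,-122,-74, - 48, - 8/3,126/5, 242, 323,  435,783, 967]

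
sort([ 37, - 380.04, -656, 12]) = [ - 656,-380.04,12,  37 ]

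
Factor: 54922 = 2^1* 7^1*3923^1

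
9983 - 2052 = 7931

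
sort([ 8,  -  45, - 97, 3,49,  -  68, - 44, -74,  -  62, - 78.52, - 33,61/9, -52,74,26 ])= [-97,-78.52, - 74,  -  68, - 62, - 52, - 45, - 44, - 33, 3, 61/9,8,26  ,  49,74]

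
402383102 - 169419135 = 232963967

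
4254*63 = 268002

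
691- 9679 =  - 8988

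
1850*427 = 789950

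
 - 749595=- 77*9735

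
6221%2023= 152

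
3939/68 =57 + 63/68 = 57.93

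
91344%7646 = 7238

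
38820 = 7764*5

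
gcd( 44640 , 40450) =10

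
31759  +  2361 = 34120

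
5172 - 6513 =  - 1341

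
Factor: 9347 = 13^1*719^1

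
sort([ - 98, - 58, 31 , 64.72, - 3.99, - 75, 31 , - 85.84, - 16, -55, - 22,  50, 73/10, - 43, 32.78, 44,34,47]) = [ - 98, - 85.84, - 75, - 58,  -  55, - 43, - 22,-16, - 3.99 , 73/10, 31 , 31, 32.78  ,  34, 44,47 , 50,64.72 ] 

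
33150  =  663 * 50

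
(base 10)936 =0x3A8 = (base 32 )T8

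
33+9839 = 9872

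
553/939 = 553/939 = 0.59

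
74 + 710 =784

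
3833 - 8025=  -4192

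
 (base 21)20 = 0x2A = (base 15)2C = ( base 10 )42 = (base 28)1e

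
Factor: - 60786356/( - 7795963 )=2^2*7^( - 1 ) * 17^1*457^(  -  1 )*2437^ ( - 1)*893917^1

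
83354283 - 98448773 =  - 15094490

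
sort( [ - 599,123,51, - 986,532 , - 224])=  [ - 986,-599, - 224,51,123,532] 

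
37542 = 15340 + 22202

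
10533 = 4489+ 6044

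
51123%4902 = 2103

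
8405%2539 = 788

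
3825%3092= 733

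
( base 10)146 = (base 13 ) B3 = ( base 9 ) 172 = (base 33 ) 4e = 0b10010010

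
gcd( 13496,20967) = 241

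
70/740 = 7/74= 0.09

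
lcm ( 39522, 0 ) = 0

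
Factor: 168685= 5^1*11^1 * 3067^1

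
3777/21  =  1259/7 = 179.86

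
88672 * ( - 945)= - 83795040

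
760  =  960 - 200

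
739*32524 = 24035236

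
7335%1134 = 531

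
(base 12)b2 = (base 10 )134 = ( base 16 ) 86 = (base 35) 3t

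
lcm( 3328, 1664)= 3328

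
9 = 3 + 6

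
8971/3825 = 8971/3825 = 2.35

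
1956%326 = 0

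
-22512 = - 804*28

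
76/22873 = 76/22873 = 0.00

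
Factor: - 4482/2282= - 2241/1141 = - 3^3 *7^ (  -  1)*83^1 * 163^( - 1 )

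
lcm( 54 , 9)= 54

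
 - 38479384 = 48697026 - 87176410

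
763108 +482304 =1245412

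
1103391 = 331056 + 772335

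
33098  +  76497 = 109595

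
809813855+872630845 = 1682444700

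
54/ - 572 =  - 1 + 259/286 = - 0.09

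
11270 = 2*5635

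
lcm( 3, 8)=24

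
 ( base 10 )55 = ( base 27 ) 21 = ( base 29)1q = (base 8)67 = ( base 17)34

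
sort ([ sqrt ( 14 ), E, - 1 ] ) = [ - 1, E, sqrt ( 14 ) ] 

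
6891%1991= 918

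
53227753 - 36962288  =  16265465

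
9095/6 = 1515 + 5/6= 1515.83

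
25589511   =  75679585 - 50090074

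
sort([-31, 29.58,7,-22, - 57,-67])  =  [-67, - 57, -31,-22, 7,29.58]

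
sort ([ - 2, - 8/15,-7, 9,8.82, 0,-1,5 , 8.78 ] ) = [ - 7, - 2, - 1, - 8/15  ,  0, 5,8.78, 8.82, 9]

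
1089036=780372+308664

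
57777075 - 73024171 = - 15247096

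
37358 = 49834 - 12476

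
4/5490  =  2/2745 =0.00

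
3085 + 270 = 3355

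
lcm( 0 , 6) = 0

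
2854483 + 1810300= 4664783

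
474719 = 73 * 6503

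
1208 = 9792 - 8584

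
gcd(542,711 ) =1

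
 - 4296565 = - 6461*665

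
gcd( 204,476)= 68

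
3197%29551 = 3197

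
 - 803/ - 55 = 14 + 3/5 = 14.60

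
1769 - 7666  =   - 5897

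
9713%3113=374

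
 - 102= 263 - 365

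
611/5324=611/5324=   0.11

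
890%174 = 20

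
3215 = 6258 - 3043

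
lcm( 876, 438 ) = 876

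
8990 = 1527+7463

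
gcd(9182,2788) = 2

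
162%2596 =162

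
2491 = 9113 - 6622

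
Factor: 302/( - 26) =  - 13^ ( -1) *151^1 = -151/13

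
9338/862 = 10  +  359/431 = 10.83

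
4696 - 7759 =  - 3063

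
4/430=2/215 = 0.01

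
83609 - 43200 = 40409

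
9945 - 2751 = 7194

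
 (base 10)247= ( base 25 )9M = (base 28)8n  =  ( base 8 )367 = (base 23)AH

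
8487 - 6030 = 2457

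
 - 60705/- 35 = 1734 + 3/7= 1734.43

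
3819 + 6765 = 10584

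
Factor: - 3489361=  -  53^1*65837^1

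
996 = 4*249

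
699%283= 133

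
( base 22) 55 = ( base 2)1110011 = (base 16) 73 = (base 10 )115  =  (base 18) 67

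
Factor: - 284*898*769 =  - 196119608 = - 2^3* 71^1*449^1*769^1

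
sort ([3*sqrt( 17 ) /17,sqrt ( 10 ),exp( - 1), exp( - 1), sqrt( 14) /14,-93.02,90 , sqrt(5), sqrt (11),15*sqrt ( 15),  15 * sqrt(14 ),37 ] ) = [ - 93.02, sqrt (14)/14 , exp ( - 1), exp( - 1) , 3*sqrt( 17)/17,sqrt( 5 ),sqrt ( 10 ),  sqrt( 11 ),37,  15*sqrt( 14),15 * sqrt( 15), 90] 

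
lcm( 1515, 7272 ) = 36360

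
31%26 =5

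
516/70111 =516/70111 = 0.01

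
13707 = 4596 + 9111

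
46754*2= 93508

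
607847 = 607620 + 227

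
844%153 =79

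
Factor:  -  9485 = -5^1* 7^1*271^1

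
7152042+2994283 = 10146325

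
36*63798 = 2296728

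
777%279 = 219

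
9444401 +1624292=11068693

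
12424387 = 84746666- 72322279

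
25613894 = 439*58346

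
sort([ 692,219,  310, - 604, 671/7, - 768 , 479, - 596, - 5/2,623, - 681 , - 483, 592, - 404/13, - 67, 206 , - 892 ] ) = [-892, - 768,  -  681, - 604, - 596, - 483,-67,- 404/13,-5/2, 671/7, 206, 219,  310, 479,592,623,692]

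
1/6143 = 1/6143 =0.00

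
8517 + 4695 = 13212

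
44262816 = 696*63596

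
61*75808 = 4624288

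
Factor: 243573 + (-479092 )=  -235519 = - 235519^1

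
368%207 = 161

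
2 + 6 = 8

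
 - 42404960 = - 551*76960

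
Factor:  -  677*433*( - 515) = 5^1 *103^1 *433^1 * 677^1 = 150967615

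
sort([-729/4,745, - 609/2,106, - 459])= [ - 459, -609/2, - 729/4, 106,745]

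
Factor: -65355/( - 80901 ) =3^( - 1)*5^1 * 89^( - 1 )*101^(  -  1 )*4357^1= 21785/26967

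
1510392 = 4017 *376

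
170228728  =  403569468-233340740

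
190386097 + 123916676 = 314302773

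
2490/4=622 + 1/2 = 622.50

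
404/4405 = 404/4405  =  0.09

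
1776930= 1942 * 915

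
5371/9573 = 5371/9573  =  0.56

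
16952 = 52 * 326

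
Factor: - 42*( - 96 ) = 2^6*3^2*7^1 = 4032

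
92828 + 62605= 155433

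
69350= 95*730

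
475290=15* 31686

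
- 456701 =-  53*8617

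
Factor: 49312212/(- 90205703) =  -2^2*3^1*7^(-1)*47^1*2309^(-1)*5581^( - 1 )*87433^1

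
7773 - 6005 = 1768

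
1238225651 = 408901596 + 829324055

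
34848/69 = 505 + 1/23=505.04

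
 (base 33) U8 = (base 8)1746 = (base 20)29I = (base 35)si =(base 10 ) 998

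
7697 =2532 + 5165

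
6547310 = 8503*770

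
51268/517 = 51268/517 = 99.16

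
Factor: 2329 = 17^1*137^1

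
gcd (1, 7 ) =1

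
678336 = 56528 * 12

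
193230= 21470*9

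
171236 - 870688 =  - 699452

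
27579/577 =27579/577 = 47.80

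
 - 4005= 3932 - 7937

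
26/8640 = 13/4320 =0.00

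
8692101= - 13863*(-627)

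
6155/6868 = 6155/6868 = 0.90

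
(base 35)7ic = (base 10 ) 9217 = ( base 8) 22001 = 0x2401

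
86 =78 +8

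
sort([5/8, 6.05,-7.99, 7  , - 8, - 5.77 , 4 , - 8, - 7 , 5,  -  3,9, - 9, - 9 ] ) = [ - 9,- 9, - 8 , - 8, - 7.99, - 7, - 5.77, - 3,  5/8, 4,5  ,  6.05, 7, 9 ] 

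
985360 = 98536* 10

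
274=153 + 121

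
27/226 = 27/226 = 0.12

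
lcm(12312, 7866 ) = 283176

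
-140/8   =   - 35/2  =  - 17.50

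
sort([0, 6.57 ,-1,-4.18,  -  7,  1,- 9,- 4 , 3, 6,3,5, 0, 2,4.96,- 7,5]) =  [ -9, - 7, - 7 , - 4.18,-4, - 1,0,0,  1, 2,3, 3 , 4.96, 5,5,6 , 6.57] 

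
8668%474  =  136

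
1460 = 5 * 292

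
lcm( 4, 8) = 8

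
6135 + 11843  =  17978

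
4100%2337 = 1763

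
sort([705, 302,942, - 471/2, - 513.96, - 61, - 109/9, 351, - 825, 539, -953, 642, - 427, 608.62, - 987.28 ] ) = [ - 987.28, -953, - 825, - 513.96, - 427,- 471/2, - 61, - 109/9,  302, 351 , 539,  608.62, 642,705, 942 ]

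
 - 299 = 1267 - 1566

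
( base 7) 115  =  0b111101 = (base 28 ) 25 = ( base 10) 61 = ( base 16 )3D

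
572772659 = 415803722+156968937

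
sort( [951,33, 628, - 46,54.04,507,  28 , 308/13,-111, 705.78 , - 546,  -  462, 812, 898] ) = [  -  546,  -  462, -111, - 46, 308/13,28,  33, 54.04, 507, 628,  705.78,  812, 898,951] 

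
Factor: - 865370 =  -2^1*5^1*11^1*7867^1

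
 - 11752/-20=587 + 3/5 = 587.60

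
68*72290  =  4915720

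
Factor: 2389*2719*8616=55966873656 = 2^3*3^1*359^1*2389^1*2719^1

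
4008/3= 1336= 1336.00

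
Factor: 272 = 2^4*17^1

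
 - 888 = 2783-3671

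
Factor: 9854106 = 2^1*3^1*347^1*4733^1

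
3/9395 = 3/9395 = 0.00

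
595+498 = 1093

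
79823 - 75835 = 3988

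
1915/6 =1915/6 = 319.17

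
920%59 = 35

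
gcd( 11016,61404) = 204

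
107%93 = 14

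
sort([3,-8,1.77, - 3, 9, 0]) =[ - 8, - 3,0, 1.77 , 3, 9]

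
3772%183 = 112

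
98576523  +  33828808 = 132405331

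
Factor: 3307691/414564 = 2^( - 2 ) * 3^( - 1)*19^1*107^1*179^( - 1 )*193^( - 1 )*1627^1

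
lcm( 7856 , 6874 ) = 54992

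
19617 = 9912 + 9705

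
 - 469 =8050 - 8519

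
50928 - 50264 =664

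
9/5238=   1/582 = 0.00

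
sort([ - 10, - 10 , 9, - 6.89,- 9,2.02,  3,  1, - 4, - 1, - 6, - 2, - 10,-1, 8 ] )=[ - 10, - 10 , - 10,-9, - 6.89, - 6,-4, - 2, - 1, - 1 , 1, 2.02,3 , 8, 9]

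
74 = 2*37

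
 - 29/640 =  - 29/640 = - 0.05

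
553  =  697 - 144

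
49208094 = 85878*573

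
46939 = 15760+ 31179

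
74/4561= 74/4561  =  0.02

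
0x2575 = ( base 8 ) 22565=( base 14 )36cd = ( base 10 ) 9589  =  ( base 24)gfd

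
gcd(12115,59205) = 5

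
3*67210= 201630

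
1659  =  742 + 917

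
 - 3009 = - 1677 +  - 1332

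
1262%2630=1262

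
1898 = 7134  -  5236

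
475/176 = 2 + 123/176 = 2.70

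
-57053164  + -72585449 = -129638613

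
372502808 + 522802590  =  895305398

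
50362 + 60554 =110916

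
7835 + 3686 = 11521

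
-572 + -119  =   - 691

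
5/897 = 5/897 = 0.01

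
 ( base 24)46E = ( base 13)1175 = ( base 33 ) 28K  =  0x99E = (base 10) 2462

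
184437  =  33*5589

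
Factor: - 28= -2^2*7^1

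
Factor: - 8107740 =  - 2^2*3^2*5^1*31^1*1453^1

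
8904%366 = 120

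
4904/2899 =4904/2899 = 1.69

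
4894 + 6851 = 11745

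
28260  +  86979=115239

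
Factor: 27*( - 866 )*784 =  - 18331488 = - 2^5 * 3^3*7^2 * 433^1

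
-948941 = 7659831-8608772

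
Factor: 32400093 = 3^1*11^1*101^1 *9721^1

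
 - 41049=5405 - 46454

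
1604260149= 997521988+606738161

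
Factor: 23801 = 23801^1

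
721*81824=58995104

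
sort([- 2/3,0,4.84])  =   [ - 2/3, 0, 4.84 ] 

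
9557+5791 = 15348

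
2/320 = 1/160= 0.01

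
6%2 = 0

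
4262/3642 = 2131/1821 = 1.17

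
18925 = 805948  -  787023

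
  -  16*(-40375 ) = 646000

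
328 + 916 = 1244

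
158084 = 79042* 2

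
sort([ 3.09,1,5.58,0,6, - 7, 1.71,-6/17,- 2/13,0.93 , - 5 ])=[ - 7, - 5,  -  6/17, - 2/13, 0, 0.93,1,1.71,3.09, 5.58, 6 ] 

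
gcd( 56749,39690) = 7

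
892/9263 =892/9263 = 0.10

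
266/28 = 9 + 1/2= 9.50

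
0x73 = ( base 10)115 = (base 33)3g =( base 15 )7A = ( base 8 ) 163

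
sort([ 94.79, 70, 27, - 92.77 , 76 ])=[-92.77 , 27,70 , 76, 94.79]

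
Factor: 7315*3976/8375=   2^3*5^ ( - 2 )*7^2*11^1*19^1*67^( - 1 )*71^1  =  5816888/1675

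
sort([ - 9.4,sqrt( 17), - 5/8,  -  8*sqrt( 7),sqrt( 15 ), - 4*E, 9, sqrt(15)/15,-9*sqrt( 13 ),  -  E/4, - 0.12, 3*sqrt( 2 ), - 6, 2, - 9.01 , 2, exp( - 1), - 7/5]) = [ - 9*sqrt( 13), -8*sqrt(7), - 4 *E,-9.4, - 9.01,-6, - 7/5,-E/4,-5/8, - 0.12, sqrt(  15) /15, exp(  -  1), 2, 2, sqrt( 15 ),  sqrt(17 ), 3*sqrt( 2),9 ] 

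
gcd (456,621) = 3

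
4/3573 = 4/3573 = 0.00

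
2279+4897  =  7176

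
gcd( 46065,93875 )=5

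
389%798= 389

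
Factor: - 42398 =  - 2^1*17^1 * 29^1*43^1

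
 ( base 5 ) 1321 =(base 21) A1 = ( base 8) 323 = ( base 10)211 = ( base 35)61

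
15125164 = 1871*8084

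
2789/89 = 2789/89 = 31.34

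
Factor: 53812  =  2^2*11^1*1223^1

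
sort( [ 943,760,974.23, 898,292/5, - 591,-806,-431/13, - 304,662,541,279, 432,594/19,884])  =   [-806, - 591, - 304,-431/13,  594/19, 292/5, 279,432,541, 662,760,  884,898,943,974.23] 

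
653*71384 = 46613752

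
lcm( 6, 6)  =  6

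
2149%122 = 75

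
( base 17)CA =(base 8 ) 326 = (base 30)74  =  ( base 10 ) 214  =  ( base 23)97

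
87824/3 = 29274 + 2/3 =29274.67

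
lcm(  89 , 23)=2047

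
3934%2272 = 1662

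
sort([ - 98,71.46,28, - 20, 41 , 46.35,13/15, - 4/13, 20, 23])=[ - 98, - 20, - 4/13, 13/15 , 20, 23 , 28,41, 46.35,71.46]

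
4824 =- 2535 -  - 7359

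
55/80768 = 55/80768= 0.00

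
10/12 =5/6 = 0.83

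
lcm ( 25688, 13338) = 693576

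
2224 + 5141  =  7365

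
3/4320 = 1/1440 =0.00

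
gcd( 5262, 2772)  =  6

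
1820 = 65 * 28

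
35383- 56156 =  - 20773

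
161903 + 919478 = 1081381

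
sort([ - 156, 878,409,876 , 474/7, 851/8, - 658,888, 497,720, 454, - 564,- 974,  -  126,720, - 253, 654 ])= [ - 974, - 658 , - 564, - 253,- 156, - 126,474/7, 851/8,409,454,497,654,720,720,876,878,888]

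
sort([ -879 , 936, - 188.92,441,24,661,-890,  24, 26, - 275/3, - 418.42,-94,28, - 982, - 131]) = [ - 982,-890,  -  879 , - 418.42,-188.92  ,-131, -94, - 275/3, 24, 24,  26,28,441, 661, 936 ] 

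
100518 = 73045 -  - 27473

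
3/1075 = 3/1075 = 0.00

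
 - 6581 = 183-6764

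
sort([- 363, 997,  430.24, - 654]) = [  -  654, - 363 , 430.24, 997 ] 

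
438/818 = 219/409 = 0.54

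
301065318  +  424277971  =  725343289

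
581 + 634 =1215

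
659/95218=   659/95218 = 0.01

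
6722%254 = 118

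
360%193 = 167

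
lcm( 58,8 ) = 232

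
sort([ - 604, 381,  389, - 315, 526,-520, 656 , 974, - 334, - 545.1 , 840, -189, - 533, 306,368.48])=[ - 604, - 545.1, - 533,-520  , - 334, - 315, - 189, 306,368.48, 381,389,526, 656, 840 , 974] 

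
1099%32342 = 1099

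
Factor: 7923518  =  2^1*3961759^1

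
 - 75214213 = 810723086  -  885937299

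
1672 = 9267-7595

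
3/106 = 3/106 =0.03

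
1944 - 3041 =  - 1097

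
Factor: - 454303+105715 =  -  2^2*3^2*23^1*421^1  =  -348588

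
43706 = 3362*13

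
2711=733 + 1978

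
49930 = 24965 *2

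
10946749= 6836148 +4110601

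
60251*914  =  55069414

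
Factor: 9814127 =19^1*131^1* 3943^1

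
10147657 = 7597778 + 2549879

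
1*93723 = 93723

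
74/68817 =74/68817 = 0.00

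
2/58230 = 1/29115 = 0.00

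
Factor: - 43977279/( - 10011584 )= 2^( - 6)  *3^1*11^( - 1)*61^1*167^1*1439^1*14221^( - 1 ) 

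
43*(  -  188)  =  -8084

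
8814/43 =204 + 42/43 = 204.98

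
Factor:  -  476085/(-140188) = 2^( - 2) *3^1 * 5^1 * 17^1*101^ ( - 1) * 347^( - 1)*1867^1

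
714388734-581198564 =133190170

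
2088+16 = 2104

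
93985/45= 18797/9 = 2088.56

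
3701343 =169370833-165669490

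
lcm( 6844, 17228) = 499612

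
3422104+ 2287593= 5709697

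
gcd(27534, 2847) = 39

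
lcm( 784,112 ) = 784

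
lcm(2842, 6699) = 93786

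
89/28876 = 89/28876 =0.00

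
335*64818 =21714030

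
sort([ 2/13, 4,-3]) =[ - 3, 2/13,4 ] 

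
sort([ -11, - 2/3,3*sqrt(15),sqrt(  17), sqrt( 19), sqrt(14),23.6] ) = [  -  11, - 2/3,sqrt( 14) , sqrt( 17), sqrt(19), 3 * sqrt(15 ), 23.6] 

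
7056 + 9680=16736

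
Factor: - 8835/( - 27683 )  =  15/47 = 3^1*5^1*47^( - 1 )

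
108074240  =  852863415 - 744789175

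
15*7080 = 106200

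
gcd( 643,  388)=1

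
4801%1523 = 232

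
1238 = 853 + 385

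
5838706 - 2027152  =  3811554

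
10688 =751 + 9937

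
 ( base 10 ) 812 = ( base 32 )PC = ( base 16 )32c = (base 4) 30230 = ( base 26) 156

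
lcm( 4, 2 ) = 4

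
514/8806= 257/4403 = 0.06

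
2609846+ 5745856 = 8355702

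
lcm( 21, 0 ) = 0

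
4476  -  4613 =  - 137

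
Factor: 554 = 2^1*277^1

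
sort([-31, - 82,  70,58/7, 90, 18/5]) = [- 82, - 31, 18/5, 58/7, 70, 90]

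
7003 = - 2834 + 9837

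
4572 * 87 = 397764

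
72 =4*18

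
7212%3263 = 686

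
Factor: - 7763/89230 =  - 2^( - 1)*5^(- 1 )*7^1 * 1109^1*8923^( - 1 ) 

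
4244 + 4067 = 8311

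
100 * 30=3000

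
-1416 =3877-5293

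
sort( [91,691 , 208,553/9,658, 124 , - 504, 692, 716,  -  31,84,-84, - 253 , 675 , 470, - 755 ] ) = [-755 ,-504, - 253 , - 84, - 31,553/9, 84, 91 , 124,  208, 470,658,675, 691, 692 , 716 ] 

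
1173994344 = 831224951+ 342769393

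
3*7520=22560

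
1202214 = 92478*13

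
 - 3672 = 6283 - 9955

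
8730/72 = 121+1/4 = 121.25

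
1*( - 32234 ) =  - 32234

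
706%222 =40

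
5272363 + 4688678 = 9961041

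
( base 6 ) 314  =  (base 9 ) 141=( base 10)118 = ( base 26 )4E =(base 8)166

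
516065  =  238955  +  277110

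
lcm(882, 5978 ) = 53802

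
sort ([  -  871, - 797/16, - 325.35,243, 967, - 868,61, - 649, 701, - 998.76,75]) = [ - 998.76 , - 871,  -  868,  -  649,-325.35,-797/16, 61, 75,243,701,967]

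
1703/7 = 243 + 2/7 = 243.29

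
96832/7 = 96832/7 = 13833.14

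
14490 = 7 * 2070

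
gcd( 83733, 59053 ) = 1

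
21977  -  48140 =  - 26163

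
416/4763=416/4763 = 0.09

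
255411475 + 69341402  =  324752877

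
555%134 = 19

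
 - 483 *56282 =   -  27184206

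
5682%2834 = 14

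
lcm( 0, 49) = 0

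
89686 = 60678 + 29008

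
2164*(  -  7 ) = -15148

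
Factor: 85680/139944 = 2^1*3^1*5^1*7^( - 2 ) = 30/49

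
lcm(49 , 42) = 294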